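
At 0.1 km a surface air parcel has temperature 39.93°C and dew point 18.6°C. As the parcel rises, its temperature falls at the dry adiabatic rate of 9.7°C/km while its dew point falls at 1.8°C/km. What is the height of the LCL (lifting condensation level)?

T and T_d converge at 9.7 − 1.8 = 7.9°C per km
Height above start = (39.93 − 18.6) / 7.9 = 2.7 km
LCL altitude = 100 m + 2700 m = 2800 m

2.8 km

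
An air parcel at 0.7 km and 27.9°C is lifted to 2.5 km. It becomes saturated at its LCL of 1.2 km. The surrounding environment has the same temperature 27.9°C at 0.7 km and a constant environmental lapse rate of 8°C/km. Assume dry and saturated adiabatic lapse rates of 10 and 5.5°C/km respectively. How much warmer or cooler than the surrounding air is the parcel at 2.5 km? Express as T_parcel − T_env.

+2.25°C (parcel warmer than environment)

Parcel:
  From 700 m to 1200 m (dry): cools by 10 × 0.5 = 5°C, giving 22.9°C.
  From 1200 m to 2500 m (saturated): cools by 5.5 × 1.3 = 7.15°C, giving 15.75°C.
Environment:
  From 700 m to 2500 m (environment): cools by 8 × 1.8 = 14.4°C, giving 13.5°C.
T_parcel − T_env = 15.75 − 13.5 = +2.25°C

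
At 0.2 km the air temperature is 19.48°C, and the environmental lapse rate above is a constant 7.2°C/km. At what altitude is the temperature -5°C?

Height above start = (19.48 − (-5)) / 7.2 = 3.4 km
Altitude = 200 m + 3400 m = 3600 m

3.6 km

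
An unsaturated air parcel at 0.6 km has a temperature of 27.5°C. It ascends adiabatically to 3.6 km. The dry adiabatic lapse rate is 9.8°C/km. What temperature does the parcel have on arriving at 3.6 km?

600 → 3600 m (dry adiabatic, 9.8°C/km): ΔT = -9.8 × 3 = -29.4°C → T = -1.9°C

-1.9°C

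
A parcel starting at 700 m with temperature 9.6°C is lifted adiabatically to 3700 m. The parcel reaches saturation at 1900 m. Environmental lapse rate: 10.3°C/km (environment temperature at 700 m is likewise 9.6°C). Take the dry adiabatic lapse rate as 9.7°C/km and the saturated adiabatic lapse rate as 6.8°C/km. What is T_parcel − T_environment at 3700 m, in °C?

+7.02°C (parcel warmer than environment)

Parcel:
  Dry to 1900 m: -9.7 × 1.2 km = -11.64°C, so T = -2.04°C.
  Saturated to 3700 m: -6.8 × 1.8 km = -12.24°C, so T = -14.28°C.
Environment:
  Environment to 3700 m: -10.3 × 3 km = -30.9°C, so T = -21.3°C.
T_parcel − T_env = -14.28 − (-21.3) = +7.02°C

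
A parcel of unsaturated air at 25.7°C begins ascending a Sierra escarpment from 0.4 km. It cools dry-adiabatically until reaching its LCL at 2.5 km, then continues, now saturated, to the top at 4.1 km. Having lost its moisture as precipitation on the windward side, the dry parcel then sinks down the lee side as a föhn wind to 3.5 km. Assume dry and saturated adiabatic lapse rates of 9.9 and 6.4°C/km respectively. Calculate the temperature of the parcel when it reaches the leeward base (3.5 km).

400 → 2500 m (dry, 9.9°C/km): ΔT = -9.9 × 2.1 = -20.79°C → T = 4.91°C
2500 → 4100 m (saturated, 6.4°C/km): ΔT = -6.4 × 1.6 = -10.24°C → T = -5.33°C
4100 → 3500 m (dry descent, 9.9°C/km): ΔT = +9.9 × 0.6 = +5.94°C → T = 0.61°C

0.61°C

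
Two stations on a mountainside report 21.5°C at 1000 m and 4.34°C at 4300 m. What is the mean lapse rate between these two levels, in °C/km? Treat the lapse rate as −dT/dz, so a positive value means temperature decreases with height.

5.2°C/km

Γ = −ΔT/Δz = (21.5 − 4.34) / (4300 − 1000) m
  = 17.16°C / 3.3 km = 5.2°C/km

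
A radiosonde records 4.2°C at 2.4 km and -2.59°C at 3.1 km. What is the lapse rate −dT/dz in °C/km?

9.7°C/km

Γ = −ΔT/Δz = (4.2 − (-2.59)) / (3100 − 2400) m
  = 6.79°C / 0.7 km = 9.7°C/km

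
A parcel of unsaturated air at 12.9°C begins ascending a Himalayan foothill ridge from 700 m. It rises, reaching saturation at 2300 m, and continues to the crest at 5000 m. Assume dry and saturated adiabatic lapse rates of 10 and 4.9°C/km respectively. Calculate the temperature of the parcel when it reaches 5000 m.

-16.33°C

700–2300 m, dry: Δz = 1.6 km ⇒ ΔT = -16°C; T = -3.1°C
2300–5000 m, saturated: Δz = 2.7 km ⇒ ΔT = -13.23°C; T = -16.33°C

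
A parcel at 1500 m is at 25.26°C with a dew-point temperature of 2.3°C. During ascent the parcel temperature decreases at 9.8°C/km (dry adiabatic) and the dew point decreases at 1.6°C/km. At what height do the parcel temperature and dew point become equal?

4300 m

T and T_d converge at 9.8 − 1.6 = 8.2°C per km
Height above start = (25.26 − 2.3) / 8.2 = 2.8 km
LCL altitude = 1500 m + 2800 m = 4300 m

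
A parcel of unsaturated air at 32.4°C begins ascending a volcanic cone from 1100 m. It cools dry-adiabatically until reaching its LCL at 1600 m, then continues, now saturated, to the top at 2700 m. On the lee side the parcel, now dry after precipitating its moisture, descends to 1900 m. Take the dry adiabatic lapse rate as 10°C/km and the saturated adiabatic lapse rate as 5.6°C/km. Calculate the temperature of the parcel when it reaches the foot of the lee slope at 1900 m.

29.24°C

1100 → 1600 m (dry, 10°C/km): ΔT = -10 × 0.5 = -5°C → T = 27.4°C
1600 → 2700 m (saturated, 5.6°C/km): ΔT = -5.6 × 1.1 = -6.16°C → T = 21.24°C
2700 → 1900 m (dry descent, 10°C/km): ΔT = +10 × 0.8 = +8°C → T = 29.24°C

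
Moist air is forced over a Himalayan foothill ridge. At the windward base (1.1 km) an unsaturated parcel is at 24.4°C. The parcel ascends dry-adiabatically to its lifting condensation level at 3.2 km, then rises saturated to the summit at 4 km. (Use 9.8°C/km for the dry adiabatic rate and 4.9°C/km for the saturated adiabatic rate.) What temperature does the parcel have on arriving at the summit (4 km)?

-0.1°C

1100 → 3200 m (dry, 9.8°C/km): ΔT = -9.8 × 2.1 = -20.58°C → T = 3.82°C
3200 → 4000 m (saturated, 4.9°C/km): ΔT = -4.9 × 0.8 = -3.92°C → T = -0.1°C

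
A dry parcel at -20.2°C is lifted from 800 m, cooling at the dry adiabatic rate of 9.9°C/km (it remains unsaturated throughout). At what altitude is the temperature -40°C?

Height above start = (-20.2 − (-40)) / 9.9 = 2 km
Altitude = 800 m + 2000 m = 2800 m

2800 m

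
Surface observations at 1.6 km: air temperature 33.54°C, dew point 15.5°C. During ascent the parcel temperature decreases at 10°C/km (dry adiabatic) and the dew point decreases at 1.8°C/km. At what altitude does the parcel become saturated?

T and T_d converge at 10 − 1.8 = 8.2°C per km
Height above start = (33.54 − 15.5) / 8.2 = 2.2 km
LCL altitude = 1600 m + 2200 m = 3800 m

3.8 km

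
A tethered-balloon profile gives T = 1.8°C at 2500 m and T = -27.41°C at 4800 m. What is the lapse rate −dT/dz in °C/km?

12.7°C/km

Γ = −ΔT/Δz = (1.8 − (-27.41)) / (4800 − 2500) m
  = 29.21°C / 2.3 km = 12.7°C/km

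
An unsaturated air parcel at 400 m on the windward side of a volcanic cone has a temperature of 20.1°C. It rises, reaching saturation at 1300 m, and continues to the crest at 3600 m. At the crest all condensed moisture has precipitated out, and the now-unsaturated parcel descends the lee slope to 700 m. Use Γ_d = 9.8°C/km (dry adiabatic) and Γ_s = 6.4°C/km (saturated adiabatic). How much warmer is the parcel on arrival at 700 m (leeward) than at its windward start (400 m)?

+4.88°C

Dry to 1300 m: -9.8 × 0.9 km = -8.82°C, so T = 11.28°C.
Saturated to 3600 m: -6.4 × 2.3 km = -14.72°C, so T = -3.44°C.
Dry descent to 700 m: +9.8 × 2.9 km = +28.42°C, so T = 24.98°C.
Net change vs windward start: 24.98 − 20.1 = +4.88°C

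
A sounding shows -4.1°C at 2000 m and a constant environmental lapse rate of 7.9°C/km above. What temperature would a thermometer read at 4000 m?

-19.9°C

2000–4000 m, environmental: Δz = 2 km ⇒ ΔT = -15.8°C; T = -19.9°C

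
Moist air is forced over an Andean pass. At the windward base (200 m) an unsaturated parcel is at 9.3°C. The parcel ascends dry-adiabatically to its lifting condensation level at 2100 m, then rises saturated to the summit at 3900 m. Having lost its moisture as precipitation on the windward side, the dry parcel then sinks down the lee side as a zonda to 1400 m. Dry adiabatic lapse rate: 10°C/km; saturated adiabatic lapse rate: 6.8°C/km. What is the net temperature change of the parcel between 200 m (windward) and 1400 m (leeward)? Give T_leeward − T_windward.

200 → 2100 m (dry, 10°C/km): ΔT = -10 × 1.9 = -19°C → T = -9.7°C
2100 → 3900 m (saturated, 6.8°C/km): ΔT = -6.8 × 1.8 = -12.24°C → T = -21.94°C
3900 → 1400 m (dry descent, 10°C/km): ΔT = +10 × 2.5 = +25°C → T = 3.06°C
Net change vs windward start: 3.06 − 9.3 = -6.24°C

-6.24°C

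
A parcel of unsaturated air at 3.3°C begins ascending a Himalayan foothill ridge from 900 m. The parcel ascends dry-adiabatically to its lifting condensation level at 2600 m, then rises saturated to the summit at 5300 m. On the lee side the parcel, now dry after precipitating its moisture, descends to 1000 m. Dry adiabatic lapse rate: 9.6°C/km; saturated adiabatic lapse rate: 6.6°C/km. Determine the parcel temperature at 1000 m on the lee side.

900–2600 m, dry: Δz = 1.7 km ⇒ ΔT = -16.32°C; T = -13.02°C
2600–5300 m, saturated: Δz = 2.7 km ⇒ ΔT = -17.82°C; T = -30.84°C
5300–1000 m, dry descent: Δz = 4.3 km ⇒ ΔT = +41.28°C; T = 10.44°C

10.44°C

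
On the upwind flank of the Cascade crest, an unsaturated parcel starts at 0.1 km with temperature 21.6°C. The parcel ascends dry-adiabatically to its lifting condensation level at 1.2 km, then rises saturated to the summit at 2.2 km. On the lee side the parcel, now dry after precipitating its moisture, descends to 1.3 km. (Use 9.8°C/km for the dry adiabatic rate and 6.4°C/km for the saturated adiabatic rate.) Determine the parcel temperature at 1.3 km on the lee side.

From 100 m to 1200 m (dry): cools by 9.8 × 1.1 = 10.78°C, giving 10.82°C.
From 1200 m to 2200 m (saturated): cools by 6.4 × 1 = 6.4°C, giving 4.42°C.
From 2200 m to 1300 m (dry descent): warms by 9.8 × 0.9 = 8.82°C, giving 13.24°C.

13.24°C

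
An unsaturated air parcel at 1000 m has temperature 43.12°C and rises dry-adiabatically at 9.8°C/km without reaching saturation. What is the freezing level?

5400 m

Height above start = (43.12 − 0) / 9.8 = 4.4 km
Altitude = 1000 m + 4400 m = 5400 m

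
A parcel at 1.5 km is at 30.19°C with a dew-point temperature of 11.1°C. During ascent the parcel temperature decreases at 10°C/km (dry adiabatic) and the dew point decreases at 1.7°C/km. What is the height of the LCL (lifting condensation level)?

3.8 km

T and T_d converge at 10 − 1.7 = 8.3°C per km
Height above start = (30.19 − 11.1) / 8.3 = 2.3 km
LCL altitude = 1500 m + 2300 m = 3800 m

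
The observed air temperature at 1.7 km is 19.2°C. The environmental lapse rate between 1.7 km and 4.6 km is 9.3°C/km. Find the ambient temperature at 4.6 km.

Environmental to 4600 m: -9.3 × 2.9 km = -26.97°C, so T = -7.77°C.

-7.77°C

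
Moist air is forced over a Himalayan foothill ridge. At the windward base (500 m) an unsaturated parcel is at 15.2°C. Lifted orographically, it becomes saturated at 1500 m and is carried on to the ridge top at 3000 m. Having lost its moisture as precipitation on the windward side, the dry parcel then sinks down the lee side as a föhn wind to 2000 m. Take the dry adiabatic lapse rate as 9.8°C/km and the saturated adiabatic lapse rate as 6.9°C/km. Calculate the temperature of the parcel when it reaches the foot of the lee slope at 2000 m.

4.85°C

500 → 1500 m (dry, 9.8°C/km): ΔT = -9.8 × 1 = -9.8°C → T = 5.4°C
1500 → 3000 m (saturated, 6.9°C/km): ΔT = -6.9 × 1.5 = -10.35°C → T = -4.95°C
3000 → 2000 m (dry descent, 9.8°C/km): ΔT = +9.8 × 1 = +9.8°C → T = 4.85°C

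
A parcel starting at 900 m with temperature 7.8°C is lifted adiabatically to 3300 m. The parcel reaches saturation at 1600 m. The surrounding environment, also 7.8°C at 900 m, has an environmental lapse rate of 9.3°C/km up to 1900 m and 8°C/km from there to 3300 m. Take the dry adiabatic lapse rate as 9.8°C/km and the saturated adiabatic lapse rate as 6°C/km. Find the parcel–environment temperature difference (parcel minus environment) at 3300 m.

Parcel:
  900 → 1600 m (dry, 9.8°C/km): ΔT = -9.8 × 0.7 = -6.86°C → T = 0.94°C
  1600 → 3300 m (saturated, 6°C/km): ΔT = -6 × 1.7 = -10.2°C → T = -9.26°C
Environment:
  900 → 1900 m (environment, lower layer, 9.3°C/km): ΔT = -9.3 × 1 = -9.3°C → T = -1.5°C
  1900 → 3300 m (environment, upper layer, 8°C/km): ΔT = -8 × 1.4 = -11.2°C → T = -12.7°C
T_parcel − T_env = -9.26 − (-12.7) = +3.44°C

+3.44°C (parcel warmer than environment)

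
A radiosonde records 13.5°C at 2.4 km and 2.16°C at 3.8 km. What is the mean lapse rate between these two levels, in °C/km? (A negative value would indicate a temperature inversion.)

8.1°C/km

Γ = −ΔT/Δz = (13.5 − 2.16) / (3800 − 2400) m
  = 11.34°C / 1.4 km = 8.1°C/km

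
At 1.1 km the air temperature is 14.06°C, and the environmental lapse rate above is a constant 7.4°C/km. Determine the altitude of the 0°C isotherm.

Height above start = (14.06 − 0) / 7.4 = 1.9 km
Altitude = 1100 m + 1900 m = 3000 m

3 km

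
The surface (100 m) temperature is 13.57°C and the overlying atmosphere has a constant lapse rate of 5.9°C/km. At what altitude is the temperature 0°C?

2400 m

Height above start = (13.57 − 0) / 5.9 = 2.3 km
Altitude = 100 m + 2300 m = 2400 m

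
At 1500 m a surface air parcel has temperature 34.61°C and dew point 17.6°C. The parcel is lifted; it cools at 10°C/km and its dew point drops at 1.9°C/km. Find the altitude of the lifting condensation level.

3600 m

T and T_d converge at 10 − 1.9 = 8.1°C per km
Height above start = (34.61 − 17.6) / 8.1 = 2.1 km
LCL altitude = 1500 m + 2100 m = 3600 m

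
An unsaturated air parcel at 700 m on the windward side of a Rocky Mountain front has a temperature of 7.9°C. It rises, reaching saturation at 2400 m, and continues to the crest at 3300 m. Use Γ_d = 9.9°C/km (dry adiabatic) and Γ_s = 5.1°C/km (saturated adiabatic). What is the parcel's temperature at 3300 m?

700 → 2400 m (dry, 9.9°C/km): ΔT = -9.9 × 1.7 = -16.83°C → T = -8.93°C
2400 → 3300 m (saturated, 5.1°C/km): ΔT = -5.1 × 0.9 = -4.59°C → T = -13.52°C

-13.52°C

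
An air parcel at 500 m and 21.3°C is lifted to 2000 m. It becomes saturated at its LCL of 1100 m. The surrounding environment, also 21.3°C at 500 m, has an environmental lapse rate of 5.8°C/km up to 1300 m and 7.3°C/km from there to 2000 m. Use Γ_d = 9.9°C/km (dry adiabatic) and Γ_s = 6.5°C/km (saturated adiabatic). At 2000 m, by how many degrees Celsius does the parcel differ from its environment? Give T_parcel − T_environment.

-2.04°C (parcel cooler than environment)

Parcel:
  500 → 1100 m (dry, 9.9°C/km): ΔT = -9.9 × 0.6 = -5.94°C → T = 15.36°C
  1100 → 2000 m (saturated, 6.5°C/km): ΔT = -6.5 × 0.9 = -5.85°C → T = 9.51°C
Environment:
  500 → 1300 m (environment, lower layer, 5.8°C/km): ΔT = -5.8 × 0.8 = -4.64°C → T = 16.66°C
  1300 → 2000 m (environment, upper layer, 7.3°C/km): ΔT = -7.3 × 0.7 = -5.11°C → T = 11.55°C
T_parcel − T_env = 9.51 − 11.55 = -2.04°C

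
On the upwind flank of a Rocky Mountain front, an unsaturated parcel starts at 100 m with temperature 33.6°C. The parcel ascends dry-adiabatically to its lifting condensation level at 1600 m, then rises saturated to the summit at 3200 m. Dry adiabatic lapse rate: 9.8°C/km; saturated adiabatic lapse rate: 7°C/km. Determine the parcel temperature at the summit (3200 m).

7.7°C

Dry to 1600 m: -9.8 × 1.5 km = -14.7°C, so T = 18.9°C.
Saturated to 3200 m: -7 × 1.6 km = -11.2°C, so T = 7.7°C.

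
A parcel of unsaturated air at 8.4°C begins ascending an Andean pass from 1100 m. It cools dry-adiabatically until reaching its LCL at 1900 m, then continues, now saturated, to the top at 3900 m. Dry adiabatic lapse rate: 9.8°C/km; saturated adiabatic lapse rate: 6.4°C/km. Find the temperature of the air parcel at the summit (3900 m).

-12.24°C

Dry to 1900 m: -9.8 × 0.8 km = -7.84°C, so T = 0.56°C.
Saturated to 3900 m: -6.4 × 2 km = -12.8°C, so T = -12.24°C.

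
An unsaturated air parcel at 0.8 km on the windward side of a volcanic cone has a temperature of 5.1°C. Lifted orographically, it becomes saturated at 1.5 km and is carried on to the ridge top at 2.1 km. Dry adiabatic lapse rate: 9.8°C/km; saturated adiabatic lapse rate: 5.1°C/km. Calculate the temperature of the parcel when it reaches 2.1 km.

800 → 1500 m (dry, 9.8°C/km): ΔT = -9.8 × 0.7 = -6.86°C → T = -1.76°C
1500 → 2100 m (saturated, 5.1°C/km): ΔT = -5.1 × 0.6 = -3.06°C → T = -4.82°C

-4.82°C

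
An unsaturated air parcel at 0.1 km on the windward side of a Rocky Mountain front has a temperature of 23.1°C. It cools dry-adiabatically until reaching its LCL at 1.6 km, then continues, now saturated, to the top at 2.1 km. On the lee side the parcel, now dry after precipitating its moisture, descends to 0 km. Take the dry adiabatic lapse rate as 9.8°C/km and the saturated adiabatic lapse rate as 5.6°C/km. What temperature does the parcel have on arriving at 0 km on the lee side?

26.18°C

Dry to 1600 m: -9.8 × 1.5 km = -14.7°C, so T = 8.4°C.
Saturated to 2100 m: -5.6 × 0.5 km = -2.8°C, so T = 5.6°C.
Dry descent to 0 m: +9.8 × 2.1 km = +20.58°C, so T = 26.18°C.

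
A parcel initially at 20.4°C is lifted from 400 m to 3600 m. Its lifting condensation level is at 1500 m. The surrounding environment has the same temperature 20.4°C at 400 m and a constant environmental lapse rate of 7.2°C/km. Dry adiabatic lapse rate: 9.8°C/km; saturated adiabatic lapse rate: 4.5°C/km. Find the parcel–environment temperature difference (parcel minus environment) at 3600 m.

+2.81°C (parcel warmer than environment)

Parcel:
  From 400 m to 1500 m (dry): cools by 9.8 × 1.1 = 10.78°C, giving 9.62°C.
  From 1500 m to 3600 m (saturated): cools by 4.5 × 2.1 = 9.45°C, giving 0.17°C.
Environment:
  From 400 m to 3600 m (environment): cools by 7.2 × 3.2 = 23.04°C, giving -2.64°C.
T_parcel − T_env = 0.17 − (-2.64) = +2.81°C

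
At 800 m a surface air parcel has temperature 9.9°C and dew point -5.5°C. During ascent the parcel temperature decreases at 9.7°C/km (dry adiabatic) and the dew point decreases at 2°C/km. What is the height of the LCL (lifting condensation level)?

2800 m

T and T_d converge at 9.7 − 2 = 7.7°C per km
Height above start = (9.9 − (-5.5)) / 7.7 = 2 km
LCL altitude = 800 m + 2000 m = 2800 m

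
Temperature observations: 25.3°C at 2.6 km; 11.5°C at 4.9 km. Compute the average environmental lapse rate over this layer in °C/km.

6°C/km

Γ = −ΔT/Δz = (25.3 − 11.5) / (4900 − 2600) m
  = 13.8°C / 2.3 km = 6°C/km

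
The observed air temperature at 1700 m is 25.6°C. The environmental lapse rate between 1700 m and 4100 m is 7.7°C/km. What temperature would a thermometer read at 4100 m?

7.12°C

1700 → 4100 m (environmental, 7.7°C/km): ΔT = -7.7 × 2.4 = -18.48°C → T = 7.12°C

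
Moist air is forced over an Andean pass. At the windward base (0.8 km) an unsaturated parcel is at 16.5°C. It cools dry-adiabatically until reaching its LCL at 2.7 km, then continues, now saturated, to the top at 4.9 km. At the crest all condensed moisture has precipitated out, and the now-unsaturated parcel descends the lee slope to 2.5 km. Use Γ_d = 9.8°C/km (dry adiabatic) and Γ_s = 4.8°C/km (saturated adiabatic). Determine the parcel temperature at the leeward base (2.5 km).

Dry to 2700 m: -9.8 × 1.9 km = -18.62°C, so T = -2.12°C.
Saturated to 4900 m: -4.8 × 2.2 km = -10.56°C, so T = -12.68°C.
Dry descent to 2500 m: +9.8 × 2.4 km = +23.52°C, so T = 10.84°C.

10.84°C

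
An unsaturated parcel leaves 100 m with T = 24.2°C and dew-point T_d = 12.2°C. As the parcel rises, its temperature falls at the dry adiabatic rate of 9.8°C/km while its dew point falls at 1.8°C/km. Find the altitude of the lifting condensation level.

1600 m

T and T_d converge at 9.8 − 1.8 = 8°C per km
Height above start = (24.2 − 12.2) / 8 = 1.5 km
LCL altitude = 100 m + 1500 m = 1600 m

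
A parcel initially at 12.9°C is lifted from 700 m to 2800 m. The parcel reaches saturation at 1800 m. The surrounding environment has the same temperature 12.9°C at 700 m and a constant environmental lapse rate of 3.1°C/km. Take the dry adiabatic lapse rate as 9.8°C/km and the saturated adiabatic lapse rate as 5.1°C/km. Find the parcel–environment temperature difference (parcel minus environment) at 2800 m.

Parcel:
  700–1800 m, dry: Δz = 1.1 km ⇒ ΔT = -10.78°C; T = 2.12°C
  1800–2800 m, saturated: Δz = 1 km ⇒ ΔT = -5.1°C; T = -2.98°C
Environment:
  700–2800 m, environment: Δz = 2.1 km ⇒ ΔT = -6.51°C; T = 6.39°C
T_parcel − T_env = -2.98 − 6.39 = -9.37°C

-9.37°C (parcel cooler than environment)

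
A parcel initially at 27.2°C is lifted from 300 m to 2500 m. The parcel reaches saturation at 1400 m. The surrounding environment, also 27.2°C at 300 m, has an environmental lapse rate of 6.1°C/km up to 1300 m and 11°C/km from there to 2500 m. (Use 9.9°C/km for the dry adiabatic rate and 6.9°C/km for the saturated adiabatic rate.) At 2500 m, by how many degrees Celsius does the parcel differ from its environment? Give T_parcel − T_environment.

+0.82°C (parcel warmer than environment)

Parcel:
  From 300 m to 1400 m (dry): cools by 9.9 × 1.1 = 10.89°C, giving 16.31°C.
  From 1400 m to 2500 m (saturated): cools by 6.9 × 1.1 = 7.59°C, giving 8.72°C.
Environment:
  From 300 m to 1300 m (environment, lower layer): cools by 6.1 × 1 = 6.1°C, giving 21.1°C.
  From 1300 m to 2500 m (environment, upper layer): cools by 11 × 1.2 = 13.2°C, giving 7.9°C.
T_parcel − T_env = 8.72 − 7.9 = +0.82°C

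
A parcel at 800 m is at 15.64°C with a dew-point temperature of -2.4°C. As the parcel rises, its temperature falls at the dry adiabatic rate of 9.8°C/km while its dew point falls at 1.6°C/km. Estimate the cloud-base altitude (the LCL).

3000 m

T and T_d converge at 9.8 − 1.6 = 8.2°C per km
Height above start = (15.64 − (-2.4)) / 8.2 = 2.2 km
LCL altitude = 800 m + 2200 m = 3000 m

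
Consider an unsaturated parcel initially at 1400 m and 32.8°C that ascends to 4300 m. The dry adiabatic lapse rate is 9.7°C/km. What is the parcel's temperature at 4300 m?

1400 → 4300 m (dry adiabatic, 9.7°C/km): ΔT = -9.7 × 2.9 = -28.13°C → T = 4.67°C

4.67°C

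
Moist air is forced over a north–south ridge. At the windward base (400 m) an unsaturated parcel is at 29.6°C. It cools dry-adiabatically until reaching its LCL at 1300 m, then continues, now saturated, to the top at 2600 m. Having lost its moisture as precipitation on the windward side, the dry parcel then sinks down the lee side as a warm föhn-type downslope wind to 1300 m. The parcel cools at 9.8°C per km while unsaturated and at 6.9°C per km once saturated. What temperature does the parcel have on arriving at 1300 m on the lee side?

24.55°C

From 400 m to 1300 m (dry): cools by 9.8 × 0.9 = 8.82°C, giving 20.78°C.
From 1300 m to 2600 m (saturated): cools by 6.9 × 1.3 = 8.97°C, giving 11.81°C.
From 2600 m to 1300 m (dry descent): warms by 9.8 × 1.3 = 12.74°C, giving 24.55°C.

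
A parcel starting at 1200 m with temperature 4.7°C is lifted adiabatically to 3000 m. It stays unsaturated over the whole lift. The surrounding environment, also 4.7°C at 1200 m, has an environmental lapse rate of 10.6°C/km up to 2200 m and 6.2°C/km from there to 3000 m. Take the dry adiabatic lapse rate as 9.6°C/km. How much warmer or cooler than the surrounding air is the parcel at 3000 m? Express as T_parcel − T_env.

-1.72°C (parcel cooler than environment)

Parcel:
  1200–3000 m, dry: Δz = 1.8 km ⇒ ΔT = -17.28°C; T = -12.58°C
Environment:
  1200–2200 m, environment, lower layer: Δz = 1 km ⇒ ΔT = -10.6°C; T = -5.9°C
  2200–3000 m, environment, upper layer: Δz = 0.8 km ⇒ ΔT = -4.96°C; T = -10.86°C
T_parcel − T_env = -12.58 − (-10.86) = -1.72°C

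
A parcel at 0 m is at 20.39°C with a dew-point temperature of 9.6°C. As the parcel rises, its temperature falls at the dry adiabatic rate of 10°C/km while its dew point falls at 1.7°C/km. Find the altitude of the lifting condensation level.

1300 m

T and T_d converge at 10 − 1.7 = 8.3°C per km
Height above start = (20.39 − 9.6) / 8.3 = 1.3 km
LCL altitude = 0 m + 1300 m = 1300 m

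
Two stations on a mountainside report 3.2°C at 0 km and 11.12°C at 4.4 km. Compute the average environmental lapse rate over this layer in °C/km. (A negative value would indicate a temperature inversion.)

-1.8°C/km

Γ = −ΔT/Δz = (3.2 − 11.12) / (4400 − 0) m
  = -7.92°C / 4.4 km = -1.8°C/km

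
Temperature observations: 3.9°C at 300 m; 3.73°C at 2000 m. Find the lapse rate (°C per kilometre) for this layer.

Γ = −ΔT/Δz = (3.9 − 3.73) / (2000 − 300) m
  = 0.17°C / 1.7 km = 0.1°C/km

0.1°C/km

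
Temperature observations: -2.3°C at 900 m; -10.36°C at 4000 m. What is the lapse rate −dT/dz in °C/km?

2.6°C/km

Γ = −ΔT/Δz = (-2.3 − (-10.36)) / (4000 − 900) m
  = 8.06°C / 3.1 km = 2.6°C/km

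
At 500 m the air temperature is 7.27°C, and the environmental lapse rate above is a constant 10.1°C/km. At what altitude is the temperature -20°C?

Height above start = (7.27 − (-20)) / 10.1 = 2.7 km
Altitude = 500 m + 2700 m = 3200 m

3200 m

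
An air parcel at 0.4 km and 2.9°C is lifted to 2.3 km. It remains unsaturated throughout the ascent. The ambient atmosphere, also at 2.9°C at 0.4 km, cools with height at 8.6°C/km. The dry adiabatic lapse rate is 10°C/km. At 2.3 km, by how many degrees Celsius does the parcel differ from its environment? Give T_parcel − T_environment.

Parcel:
  400–2300 m, dry: Δz = 1.9 km ⇒ ΔT = -19°C; T = -16.1°C
Environment:
  400–2300 m, environment: Δz = 1.9 km ⇒ ΔT = -16.34°C; T = -13.44°C
T_parcel − T_env = -16.1 − (-13.44) = -2.66°C

-2.66°C (parcel cooler than environment)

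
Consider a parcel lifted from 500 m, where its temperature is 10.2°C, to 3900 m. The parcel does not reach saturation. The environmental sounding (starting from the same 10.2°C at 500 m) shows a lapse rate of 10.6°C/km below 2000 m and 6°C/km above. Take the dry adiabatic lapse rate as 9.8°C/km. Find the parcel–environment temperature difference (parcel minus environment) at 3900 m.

Parcel:
  500 → 3900 m (dry, 9.8°C/km): ΔT = -9.8 × 3.4 = -33.32°C → T = -23.12°C
Environment:
  500 → 2000 m (environment, lower layer, 10.6°C/km): ΔT = -10.6 × 1.5 = -15.9°C → T = -5.7°C
  2000 → 3900 m (environment, upper layer, 6°C/km): ΔT = -6 × 1.9 = -11.4°C → T = -17.1°C
T_parcel − T_env = -23.12 − (-17.1) = -6.02°C

-6.02°C (parcel cooler than environment)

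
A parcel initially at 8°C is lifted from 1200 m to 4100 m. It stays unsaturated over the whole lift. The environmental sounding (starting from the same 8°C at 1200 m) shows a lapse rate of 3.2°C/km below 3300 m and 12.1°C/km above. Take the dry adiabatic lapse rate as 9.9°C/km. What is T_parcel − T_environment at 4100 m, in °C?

Parcel:
  From 1200 m to 4100 m (dry): cools by 9.9 × 2.9 = 28.71°C, giving -20.71°C.
Environment:
  From 1200 m to 3300 m (environment, lower layer): cools by 3.2 × 2.1 = 6.72°C, giving 1.28°C.
  From 3300 m to 4100 m (environment, upper layer): cools by 12.1 × 0.8 = 9.68°C, giving -8.4°C.
T_parcel − T_env = -20.71 − (-8.4) = -12.31°C

-12.31°C (parcel cooler than environment)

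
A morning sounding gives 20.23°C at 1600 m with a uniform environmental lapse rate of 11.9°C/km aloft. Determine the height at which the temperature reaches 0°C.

3300 m

Height above start = (20.23 − 0) / 11.9 = 1.7 km
Altitude = 1600 m + 1700 m = 3300 m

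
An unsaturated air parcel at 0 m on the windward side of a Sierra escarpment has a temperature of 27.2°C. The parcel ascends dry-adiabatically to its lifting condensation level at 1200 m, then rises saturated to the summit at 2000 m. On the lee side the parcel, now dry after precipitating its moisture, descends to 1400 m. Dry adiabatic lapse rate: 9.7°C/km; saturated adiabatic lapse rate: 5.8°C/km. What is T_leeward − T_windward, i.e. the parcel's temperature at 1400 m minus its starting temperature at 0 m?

-10.46°C

From 0 m to 1200 m (dry): cools by 9.7 × 1.2 = 11.64°C, giving 15.56°C.
From 1200 m to 2000 m (saturated): cools by 5.8 × 0.8 = 4.64°C, giving 10.92°C.
From 2000 m to 1400 m (dry descent): warms by 9.7 × 0.6 = 5.82°C, giving 16.74°C.
Net change vs windward start: 16.74 − 27.2 = -10.46°C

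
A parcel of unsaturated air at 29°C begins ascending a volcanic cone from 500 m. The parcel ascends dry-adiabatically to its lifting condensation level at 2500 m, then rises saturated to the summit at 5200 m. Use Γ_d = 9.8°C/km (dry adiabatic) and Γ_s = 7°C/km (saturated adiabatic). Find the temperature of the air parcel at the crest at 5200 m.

-9.5°C

500–2500 m, dry: Δz = 2 km ⇒ ΔT = -19.6°C; T = 9.4°C
2500–5200 m, saturated: Δz = 2.7 km ⇒ ΔT = -18.9°C; T = -9.5°C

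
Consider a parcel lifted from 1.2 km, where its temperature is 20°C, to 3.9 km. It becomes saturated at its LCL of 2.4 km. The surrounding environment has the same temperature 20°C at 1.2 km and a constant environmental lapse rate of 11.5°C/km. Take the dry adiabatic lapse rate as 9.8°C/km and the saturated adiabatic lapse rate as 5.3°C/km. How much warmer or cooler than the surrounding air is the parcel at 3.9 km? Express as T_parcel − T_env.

Parcel:
  1200–2400 m, dry: Δz = 1.2 km ⇒ ΔT = -11.76°C; T = 8.24°C
  2400–3900 m, saturated: Δz = 1.5 km ⇒ ΔT = -7.95°C; T = 0.29°C
Environment:
  1200–3900 m, environment: Δz = 2.7 km ⇒ ΔT = -31.05°C; T = -11.05°C
T_parcel − T_env = 0.29 − (-11.05) = +11.34°C

+11.34°C (parcel warmer than environment)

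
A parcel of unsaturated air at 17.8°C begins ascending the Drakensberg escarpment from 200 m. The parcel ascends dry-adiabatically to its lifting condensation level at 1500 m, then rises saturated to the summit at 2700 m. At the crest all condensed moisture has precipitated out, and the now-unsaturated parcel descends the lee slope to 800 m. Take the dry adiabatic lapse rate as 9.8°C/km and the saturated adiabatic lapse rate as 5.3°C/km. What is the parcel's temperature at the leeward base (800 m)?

200 → 1500 m (dry, 9.8°C/km): ΔT = -9.8 × 1.3 = -12.74°C → T = 5.06°C
1500 → 2700 m (saturated, 5.3°C/km): ΔT = -5.3 × 1.2 = -6.36°C → T = -1.3°C
2700 → 800 m (dry descent, 9.8°C/km): ΔT = +9.8 × 1.9 = +18.62°C → T = 17.32°C

17.32°C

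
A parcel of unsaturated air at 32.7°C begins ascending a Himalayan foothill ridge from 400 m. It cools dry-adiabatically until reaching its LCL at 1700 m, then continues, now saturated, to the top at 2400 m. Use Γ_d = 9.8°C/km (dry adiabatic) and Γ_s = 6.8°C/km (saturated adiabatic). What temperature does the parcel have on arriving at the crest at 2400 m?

Dry to 1700 m: -9.8 × 1.3 km = -12.74°C, so T = 19.96°C.
Saturated to 2400 m: -6.8 × 0.7 km = -4.76°C, so T = 15.2°C.

15.2°C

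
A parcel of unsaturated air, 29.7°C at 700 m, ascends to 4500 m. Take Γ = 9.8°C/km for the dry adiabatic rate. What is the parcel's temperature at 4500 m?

700 → 4500 m (dry adiabatic, 9.8°C/km): ΔT = -9.8 × 3.8 = -37.24°C → T = -7.54°C

-7.54°C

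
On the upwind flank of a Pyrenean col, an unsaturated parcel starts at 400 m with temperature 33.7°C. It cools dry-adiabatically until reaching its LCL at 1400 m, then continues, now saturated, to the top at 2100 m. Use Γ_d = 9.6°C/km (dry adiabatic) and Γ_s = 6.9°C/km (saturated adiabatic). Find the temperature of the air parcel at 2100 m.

19.27°C

400–1400 m, dry: Δz = 1 km ⇒ ΔT = -9.6°C; T = 24.1°C
1400–2100 m, saturated: Δz = 0.7 km ⇒ ΔT = -4.83°C; T = 19.27°C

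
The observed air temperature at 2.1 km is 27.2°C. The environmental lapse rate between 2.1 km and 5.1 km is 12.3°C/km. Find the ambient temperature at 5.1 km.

-9.7°C

From 2100 m to 5100 m (environmental): cools by 12.3 × 3 = 36.9°C, giving -9.7°C.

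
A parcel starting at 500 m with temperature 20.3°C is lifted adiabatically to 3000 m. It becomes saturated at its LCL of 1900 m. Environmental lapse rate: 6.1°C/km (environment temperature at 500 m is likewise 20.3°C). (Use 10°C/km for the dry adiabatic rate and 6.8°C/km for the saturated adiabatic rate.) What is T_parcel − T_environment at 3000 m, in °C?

Parcel:
  From 500 m to 1900 m (dry): cools by 10 × 1.4 = 14°C, giving 6.3°C.
  From 1900 m to 3000 m (saturated): cools by 6.8 × 1.1 = 7.48°C, giving -1.18°C.
Environment:
  From 500 m to 3000 m (environment): cools by 6.1 × 2.5 = 15.25°C, giving 5.05°C.
T_parcel − T_env = -1.18 − 5.05 = -6.23°C

-6.23°C (parcel cooler than environment)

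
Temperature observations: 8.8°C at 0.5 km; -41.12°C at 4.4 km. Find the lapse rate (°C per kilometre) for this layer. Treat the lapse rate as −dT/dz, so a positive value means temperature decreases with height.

12.8°C/km

Γ = −ΔT/Δz = (8.8 − (-41.12)) / (4400 − 500) m
  = 49.92°C / 3.9 km = 12.8°C/km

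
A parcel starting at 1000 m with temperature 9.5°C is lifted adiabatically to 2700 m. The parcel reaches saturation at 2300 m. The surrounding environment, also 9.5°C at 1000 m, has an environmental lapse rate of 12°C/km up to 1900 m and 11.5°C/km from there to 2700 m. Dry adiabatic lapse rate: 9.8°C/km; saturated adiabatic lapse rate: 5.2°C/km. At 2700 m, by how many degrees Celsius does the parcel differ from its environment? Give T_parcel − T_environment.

Parcel:
  1000 → 2300 m (dry, 9.8°C/km): ΔT = -9.8 × 1.3 = -12.74°C → T = -3.24°C
  2300 → 2700 m (saturated, 5.2°C/km): ΔT = -5.2 × 0.4 = -2.08°C → T = -5.32°C
Environment:
  1000 → 1900 m (environment, lower layer, 12°C/km): ΔT = -12 × 0.9 = -10.8°C → T = -1.3°C
  1900 → 2700 m (environment, upper layer, 11.5°C/km): ΔT = -11.5 × 0.8 = -9.2°C → T = -10.5°C
T_parcel − T_env = -5.32 − (-10.5) = +5.18°C

+5.18°C (parcel warmer than environment)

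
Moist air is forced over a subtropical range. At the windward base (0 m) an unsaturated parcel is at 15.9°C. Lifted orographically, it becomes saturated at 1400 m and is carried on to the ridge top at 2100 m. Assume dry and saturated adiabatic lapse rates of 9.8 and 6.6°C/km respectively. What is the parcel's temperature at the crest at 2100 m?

0–1400 m, dry: Δz = 1.4 km ⇒ ΔT = -13.72°C; T = 2.18°C
1400–2100 m, saturated: Δz = 0.7 km ⇒ ΔT = -4.62°C; T = -2.44°C

-2.44°C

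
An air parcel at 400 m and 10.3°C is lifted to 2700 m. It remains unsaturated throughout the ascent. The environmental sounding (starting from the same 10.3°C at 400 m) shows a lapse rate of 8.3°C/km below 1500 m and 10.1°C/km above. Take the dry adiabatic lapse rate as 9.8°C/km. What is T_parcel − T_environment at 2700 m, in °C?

Parcel:
  400–2700 m, dry: Δz = 2.3 km ⇒ ΔT = -22.54°C; T = -12.24°C
Environment:
  400–1500 m, environment, lower layer: Δz = 1.1 km ⇒ ΔT = -9.13°C; T = 1.17°C
  1500–2700 m, environment, upper layer: Δz = 1.2 km ⇒ ΔT = -12.12°C; T = -10.95°C
T_parcel − T_env = -12.24 − (-10.95) = -1.29°C

-1.29°C (parcel cooler than environment)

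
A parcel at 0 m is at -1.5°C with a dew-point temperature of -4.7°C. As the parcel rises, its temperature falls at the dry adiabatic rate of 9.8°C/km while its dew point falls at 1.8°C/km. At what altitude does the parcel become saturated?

400 m

T and T_d converge at 9.8 − 1.8 = 8°C per km
Height above start = (-1.5 − (-4.7)) / 8 = 0.4 km
LCL altitude = 0 m + 400 m = 400 m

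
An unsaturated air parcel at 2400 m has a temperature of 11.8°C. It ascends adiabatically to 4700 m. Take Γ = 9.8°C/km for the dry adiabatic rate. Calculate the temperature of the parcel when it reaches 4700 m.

From 2400 m to 4700 m (dry adiabatic): cools by 9.8 × 2.3 = 22.54°C, giving -10.74°C.

-10.74°C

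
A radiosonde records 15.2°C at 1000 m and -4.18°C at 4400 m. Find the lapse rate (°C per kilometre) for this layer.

Γ = −ΔT/Δz = (15.2 − (-4.18)) / (4400 − 1000) m
  = 19.38°C / 3.4 km = 5.7°C/km

5.7°C/km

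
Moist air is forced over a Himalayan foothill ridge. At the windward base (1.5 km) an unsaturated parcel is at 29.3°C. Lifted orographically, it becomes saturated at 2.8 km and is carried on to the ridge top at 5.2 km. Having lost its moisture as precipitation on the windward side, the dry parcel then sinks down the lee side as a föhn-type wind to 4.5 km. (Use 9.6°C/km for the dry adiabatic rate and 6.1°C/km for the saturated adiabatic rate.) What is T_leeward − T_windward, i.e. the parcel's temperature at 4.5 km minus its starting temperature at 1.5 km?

From 1500 m to 2800 m (dry): cools by 9.6 × 1.3 = 12.48°C, giving 16.82°C.
From 2800 m to 5200 m (saturated): cools by 6.1 × 2.4 = 14.64°C, giving 2.18°C.
From 5200 m to 4500 m (dry descent): warms by 9.6 × 0.7 = 6.72°C, giving 8.9°C.
Net change vs windward start: 8.9 − 29.3 = -20.4°C

-20.4°C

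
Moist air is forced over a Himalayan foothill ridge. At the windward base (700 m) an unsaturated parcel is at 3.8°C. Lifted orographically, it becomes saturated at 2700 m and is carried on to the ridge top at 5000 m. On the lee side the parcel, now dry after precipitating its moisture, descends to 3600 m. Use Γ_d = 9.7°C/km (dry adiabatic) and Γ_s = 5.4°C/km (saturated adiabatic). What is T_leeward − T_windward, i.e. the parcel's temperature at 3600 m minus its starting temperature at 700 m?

Dry to 2700 m: -9.7 × 2 km = -19.4°C, so T = -15.6°C.
Saturated to 5000 m: -5.4 × 2.3 km = -12.42°C, so T = -28.02°C.
Dry descent to 3600 m: +9.7 × 1.4 km = +13.58°C, so T = -14.44°C.
Net change vs windward start: -14.44 − 3.8 = -18.24°C

-18.24°C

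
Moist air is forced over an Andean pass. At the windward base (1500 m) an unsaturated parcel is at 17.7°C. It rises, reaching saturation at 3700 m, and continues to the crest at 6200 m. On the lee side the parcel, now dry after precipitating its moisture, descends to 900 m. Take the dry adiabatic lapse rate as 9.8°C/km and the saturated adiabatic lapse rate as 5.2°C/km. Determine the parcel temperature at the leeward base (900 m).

From 1500 m to 3700 m (dry): cools by 9.8 × 2.2 = 21.56°C, giving -3.86°C.
From 3700 m to 6200 m (saturated): cools by 5.2 × 2.5 = 13°C, giving -16.86°C.
From 6200 m to 900 m (dry descent): warms by 9.8 × 5.3 = 51.94°C, giving 35.08°C.

35.08°C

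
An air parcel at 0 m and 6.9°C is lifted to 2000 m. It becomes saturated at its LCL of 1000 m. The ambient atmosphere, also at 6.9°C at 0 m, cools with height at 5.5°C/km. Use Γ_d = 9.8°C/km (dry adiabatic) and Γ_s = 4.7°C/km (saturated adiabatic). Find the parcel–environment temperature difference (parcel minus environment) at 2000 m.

-3.5°C (parcel cooler than environment)

Parcel:
  0–1000 m, dry: Δz = 1 km ⇒ ΔT = -9.8°C; T = -2.9°C
  1000–2000 m, saturated: Δz = 1 km ⇒ ΔT = -4.7°C; T = -7.6°C
Environment:
  0–2000 m, environment: Δz = 2 km ⇒ ΔT = -11°C; T = -4.1°C
T_parcel − T_env = -7.6 − (-4.1) = -3.5°C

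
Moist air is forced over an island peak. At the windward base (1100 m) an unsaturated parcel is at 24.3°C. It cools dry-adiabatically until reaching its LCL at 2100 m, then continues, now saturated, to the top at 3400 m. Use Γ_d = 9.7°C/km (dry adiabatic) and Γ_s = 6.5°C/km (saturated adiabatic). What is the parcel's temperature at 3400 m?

1100–2100 m, dry: Δz = 1 km ⇒ ΔT = -9.7°C; T = 14.6°C
2100–3400 m, saturated: Δz = 1.3 km ⇒ ΔT = -8.45°C; T = 6.15°C

6.15°C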